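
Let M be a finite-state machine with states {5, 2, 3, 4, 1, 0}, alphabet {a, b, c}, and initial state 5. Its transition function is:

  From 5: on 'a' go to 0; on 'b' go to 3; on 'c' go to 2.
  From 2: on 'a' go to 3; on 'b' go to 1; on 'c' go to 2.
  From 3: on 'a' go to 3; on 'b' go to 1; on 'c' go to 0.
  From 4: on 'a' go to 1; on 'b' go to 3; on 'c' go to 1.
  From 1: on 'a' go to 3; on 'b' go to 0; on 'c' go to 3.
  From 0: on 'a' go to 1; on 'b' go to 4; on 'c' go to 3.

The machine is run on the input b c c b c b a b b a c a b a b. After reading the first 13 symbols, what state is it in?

1

Trace: 5 -b-> 3 -c-> 0 -c-> 3 -b-> 1 -c-> 3 -b-> 1 -a-> 3 -b-> 1 -b-> 0 -a-> 1 -c-> 3 -a-> 3 -b-> 1
After 13 symbols: 1.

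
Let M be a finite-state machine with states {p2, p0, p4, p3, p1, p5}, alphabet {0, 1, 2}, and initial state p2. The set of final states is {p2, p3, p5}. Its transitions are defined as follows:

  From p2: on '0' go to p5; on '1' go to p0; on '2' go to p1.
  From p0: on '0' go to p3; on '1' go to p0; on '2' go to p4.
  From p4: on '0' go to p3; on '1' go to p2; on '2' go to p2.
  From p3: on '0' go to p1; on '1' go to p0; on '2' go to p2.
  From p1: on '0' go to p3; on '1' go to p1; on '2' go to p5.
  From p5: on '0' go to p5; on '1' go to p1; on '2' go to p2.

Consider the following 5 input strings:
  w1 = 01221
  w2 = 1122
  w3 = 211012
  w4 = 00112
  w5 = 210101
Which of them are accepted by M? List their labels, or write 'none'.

w1: Trace: p2 -0-> p5 -1-> p1 -2-> p5 -2-> p2 -1-> p0  → end p0, rejected
w2: Trace: p2 -1-> p0 -1-> p0 -2-> p4 -2-> p2  → end p2, accepted
w3: Trace: p2 -2-> p1 -1-> p1 -1-> p1 -0-> p3 -1-> p0 -2-> p4  → end p4, rejected
w4: Trace: p2 -0-> p5 -0-> p5 -1-> p1 -1-> p1 -2-> p5  → end p5, accepted
w5: Trace: p2 -2-> p1 -1-> p1 -0-> p3 -1-> p0 -0-> p3 -1-> p0  → end p0, rejected

w2, w4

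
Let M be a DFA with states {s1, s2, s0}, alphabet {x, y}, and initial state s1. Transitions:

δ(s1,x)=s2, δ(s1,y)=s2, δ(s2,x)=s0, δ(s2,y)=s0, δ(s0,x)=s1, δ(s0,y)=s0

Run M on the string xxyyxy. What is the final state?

s2

s1 → s2 → s0 → s0 → s0 → s1 → s2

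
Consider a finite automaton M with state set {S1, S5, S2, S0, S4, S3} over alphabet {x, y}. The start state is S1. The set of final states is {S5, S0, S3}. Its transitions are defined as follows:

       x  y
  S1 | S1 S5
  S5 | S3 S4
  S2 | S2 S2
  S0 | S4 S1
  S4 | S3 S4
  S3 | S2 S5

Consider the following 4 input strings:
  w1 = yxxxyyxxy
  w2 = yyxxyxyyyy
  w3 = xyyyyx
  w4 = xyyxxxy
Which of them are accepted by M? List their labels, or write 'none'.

w1: S1 → S5 → S3 → S2 → S2 → S2 → S2 → S2 → S2 → S2  → end S2, rejected
w2: S1 → S5 → S4 → S3 → S2 → S2 → S2 → S2 → S2 → S2 → S2  → end S2, rejected
w3: S1 → S1 → S5 → S4 → S4 → S4 → S3  → end S3, accepted
w4: S1 → S1 → S5 → S4 → S3 → S2 → S2 → S2  → end S2, rejected

w3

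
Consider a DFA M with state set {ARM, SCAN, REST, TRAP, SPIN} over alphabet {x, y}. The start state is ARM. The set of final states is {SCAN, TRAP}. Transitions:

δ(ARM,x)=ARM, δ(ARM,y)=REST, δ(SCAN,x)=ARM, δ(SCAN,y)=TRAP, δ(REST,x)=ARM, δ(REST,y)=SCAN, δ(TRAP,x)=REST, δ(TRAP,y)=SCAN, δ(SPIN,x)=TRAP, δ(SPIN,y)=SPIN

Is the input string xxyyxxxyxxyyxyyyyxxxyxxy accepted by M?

No

ARM → ARM → ARM → REST → SCAN → ARM → ARM → ARM → REST → ARM → ARM → REST → SCAN → ARM → REST → SCAN → TRAP → SCAN → ARM → ARM → ARM → REST → ARM → ARM → REST
End state REST is not accepting.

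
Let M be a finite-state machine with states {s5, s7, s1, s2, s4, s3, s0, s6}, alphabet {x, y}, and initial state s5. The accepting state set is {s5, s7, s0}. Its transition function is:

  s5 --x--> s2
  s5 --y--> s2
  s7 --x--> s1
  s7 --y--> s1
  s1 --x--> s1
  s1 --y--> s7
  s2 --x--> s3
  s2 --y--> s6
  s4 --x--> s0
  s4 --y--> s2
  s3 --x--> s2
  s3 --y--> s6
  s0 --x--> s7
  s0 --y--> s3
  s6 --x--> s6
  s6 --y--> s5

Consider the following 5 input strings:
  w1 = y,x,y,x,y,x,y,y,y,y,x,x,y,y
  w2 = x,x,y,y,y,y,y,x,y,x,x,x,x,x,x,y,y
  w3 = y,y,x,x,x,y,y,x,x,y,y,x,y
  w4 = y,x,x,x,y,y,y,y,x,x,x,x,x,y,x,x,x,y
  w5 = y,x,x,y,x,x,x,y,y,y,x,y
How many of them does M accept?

1

w1: s5 → s2 → s3 → s6 → s6 → s5 → s2 → s6 → s5 → s2 → s6 → s6 → s6 → s5 → s2  → end s2, rejected
w2: s5 → s2 → s3 → s6 → s5 → s2 → s6 → s5 → s2 → s6 → s6 → s6 → s6 → s6 → s6 → s6 → s5 → s2  → end s2, rejected
w3: s5 → s2 → s6 → s6 → s6 → s6 → s5 → s2 → s3 → s2 → s6 → s5 → s2 → s6  → end s6, rejected
w4: s5 → s2 → s3 → s2 → s3 → s6 → s5 → s2 → s6 → s6 → s6 → s6 → s6 → s6 → s5 → s2 → s3 → s2 → s6  → end s6, rejected
w5: s5 → s2 → s3 → s2 → s6 → s6 → s6 → s6 → s5 → s2 → s6 → s6 → s5  → end s5, accepted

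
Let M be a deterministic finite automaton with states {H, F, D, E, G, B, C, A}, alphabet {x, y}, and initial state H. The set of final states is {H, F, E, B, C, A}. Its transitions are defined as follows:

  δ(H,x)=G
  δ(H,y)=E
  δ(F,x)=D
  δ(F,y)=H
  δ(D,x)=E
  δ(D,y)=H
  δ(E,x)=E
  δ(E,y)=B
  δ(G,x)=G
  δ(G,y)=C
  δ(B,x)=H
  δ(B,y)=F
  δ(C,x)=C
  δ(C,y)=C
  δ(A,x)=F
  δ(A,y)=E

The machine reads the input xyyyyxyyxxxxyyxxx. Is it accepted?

Yes

start at H
read 'x': H → G
read 'y': G → C
read 'y': C → C
read 'y': C → C
read 'y': C → C
read 'x': C → C
read 'y': C → C
read 'y': C → C
read 'x': C → C
read 'x': C → C
read 'x': C → C
read 'x': C → C
read 'y': C → C
read 'y': C → C
read 'x': C → C
read 'x': C → C
read 'x': C → C
End state C is accepting.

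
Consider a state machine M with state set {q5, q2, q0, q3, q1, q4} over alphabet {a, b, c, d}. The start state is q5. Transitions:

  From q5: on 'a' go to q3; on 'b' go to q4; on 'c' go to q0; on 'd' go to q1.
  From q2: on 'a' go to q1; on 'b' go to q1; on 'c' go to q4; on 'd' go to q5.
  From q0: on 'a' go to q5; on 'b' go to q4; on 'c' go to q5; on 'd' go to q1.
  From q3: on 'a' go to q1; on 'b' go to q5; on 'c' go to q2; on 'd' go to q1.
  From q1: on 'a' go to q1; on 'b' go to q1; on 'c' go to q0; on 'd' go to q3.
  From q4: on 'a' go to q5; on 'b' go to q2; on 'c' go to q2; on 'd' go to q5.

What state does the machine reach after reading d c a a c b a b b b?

start at q5
read 'd': q5 → q1
read 'c': q1 → q0
read 'a': q0 → q5
read 'a': q5 → q3
read 'c': q3 → q2
read 'b': q2 → q1
read 'a': q1 → q1
read 'b': q1 → q1
read 'b': q1 → q1
read 'b': q1 → q1

q1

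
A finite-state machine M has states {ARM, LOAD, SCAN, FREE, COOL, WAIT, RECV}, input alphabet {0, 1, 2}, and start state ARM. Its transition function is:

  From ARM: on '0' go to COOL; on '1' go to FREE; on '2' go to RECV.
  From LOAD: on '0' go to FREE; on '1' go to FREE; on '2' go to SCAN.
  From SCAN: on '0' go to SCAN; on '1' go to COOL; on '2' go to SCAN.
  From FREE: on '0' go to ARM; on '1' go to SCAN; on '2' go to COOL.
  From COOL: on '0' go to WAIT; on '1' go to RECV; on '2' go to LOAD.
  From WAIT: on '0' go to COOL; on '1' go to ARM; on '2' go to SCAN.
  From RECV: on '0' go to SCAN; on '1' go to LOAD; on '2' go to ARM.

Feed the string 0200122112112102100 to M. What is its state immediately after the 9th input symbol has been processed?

ARM → COOL → LOAD → FREE → ARM → FREE → COOL → LOAD → FREE → SCAN
After 9 symbols: SCAN.

SCAN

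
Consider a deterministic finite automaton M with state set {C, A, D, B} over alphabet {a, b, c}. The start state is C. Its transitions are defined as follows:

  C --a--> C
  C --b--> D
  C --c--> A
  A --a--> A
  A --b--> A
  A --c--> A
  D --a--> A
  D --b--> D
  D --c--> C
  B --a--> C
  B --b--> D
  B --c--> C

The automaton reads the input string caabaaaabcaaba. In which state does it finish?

A

start at C
read 'c': C → A
read 'a': A → A
read 'a': A → A
read 'b': A → A
read 'a': A → A
read 'a': A → A
read 'a': A → A
read 'a': A → A
read 'b': A → A
read 'c': A → A
read 'a': A → A
read 'a': A → A
read 'b': A → A
read 'a': A → A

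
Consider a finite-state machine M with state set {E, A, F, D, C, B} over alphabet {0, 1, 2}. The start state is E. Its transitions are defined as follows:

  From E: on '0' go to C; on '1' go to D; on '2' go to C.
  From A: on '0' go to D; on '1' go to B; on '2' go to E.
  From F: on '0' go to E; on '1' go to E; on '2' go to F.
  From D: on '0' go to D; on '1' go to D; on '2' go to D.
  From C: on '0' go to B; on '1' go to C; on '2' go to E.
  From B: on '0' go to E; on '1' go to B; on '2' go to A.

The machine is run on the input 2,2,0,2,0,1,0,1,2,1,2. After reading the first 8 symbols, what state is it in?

Trace: E -2-> C -2-> E -0-> C -2-> E -0-> C -1-> C -0-> B -1-> B
After 8 symbols: B.

B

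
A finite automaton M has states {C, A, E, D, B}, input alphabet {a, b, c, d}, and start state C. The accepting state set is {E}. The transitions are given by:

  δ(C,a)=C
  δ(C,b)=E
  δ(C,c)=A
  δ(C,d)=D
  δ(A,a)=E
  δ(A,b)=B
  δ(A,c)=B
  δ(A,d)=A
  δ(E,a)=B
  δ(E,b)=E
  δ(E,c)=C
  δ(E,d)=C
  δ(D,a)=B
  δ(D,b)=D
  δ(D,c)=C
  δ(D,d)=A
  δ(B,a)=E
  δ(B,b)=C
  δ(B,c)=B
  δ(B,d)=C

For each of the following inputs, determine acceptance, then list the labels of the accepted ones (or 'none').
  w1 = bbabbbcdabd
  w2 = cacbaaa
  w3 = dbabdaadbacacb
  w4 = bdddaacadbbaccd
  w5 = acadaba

w3

w1: Trace: C -b-> E -b-> E -a-> B -b-> C -b-> E -b-> E -c-> C -d-> D -a-> B -b-> C -d-> D  → end D, rejected
w2: Trace: C -c-> A -a-> E -c-> C -b-> E -a-> B -a-> E -a-> B  → end B, rejected
w3: Trace: C -d-> D -b-> D -a-> B -b-> C -d-> D -a-> B -a-> E -d-> C -b-> E -a-> B -c-> B -a-> E -c-> C -b-> E  → end E, accepted
w4: Trace: C -b-> E -d-> C -d-> D -d-> A -a-> E -a-> B -c-> B -a-> E -d-> C -b-> E -b-> E -a-> B -c-> B -c-> B -d-> C  → end C, rejected
w5: Trace: C -a-> C -c-> A -a-> E -d-> C -a-> C -b-> E -a-> B  → end B, rejected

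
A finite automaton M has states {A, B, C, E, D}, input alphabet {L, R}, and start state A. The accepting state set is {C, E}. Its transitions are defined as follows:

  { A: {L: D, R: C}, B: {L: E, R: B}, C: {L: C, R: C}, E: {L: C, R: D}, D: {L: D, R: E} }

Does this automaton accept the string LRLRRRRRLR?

Yes

A → D → E → C → C → C → C → C → C → C → C
End state C is accepting.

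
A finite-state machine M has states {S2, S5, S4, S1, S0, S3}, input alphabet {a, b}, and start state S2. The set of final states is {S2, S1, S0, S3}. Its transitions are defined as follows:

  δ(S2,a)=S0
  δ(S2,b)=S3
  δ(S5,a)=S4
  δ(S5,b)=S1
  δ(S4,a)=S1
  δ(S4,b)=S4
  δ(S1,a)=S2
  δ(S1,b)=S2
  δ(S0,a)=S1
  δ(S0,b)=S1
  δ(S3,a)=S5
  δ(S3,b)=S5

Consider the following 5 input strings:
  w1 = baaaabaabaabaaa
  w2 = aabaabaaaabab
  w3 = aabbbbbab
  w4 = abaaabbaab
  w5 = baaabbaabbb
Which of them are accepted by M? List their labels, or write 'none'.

w1: S2 → S3 → S5 → S4 → S1 → S2 → S3 → S5 → S4 → S4 → S1 → S2 → S3 → S5 → S4 → S1  → end S1, accepted
w2: S2 → S0 → S1 → S2 → S0 → S1 → S2 → S0 → S1 → S2 → S0 → S1 → S2 → S3  → end S3, accepted
w3: S2 → S0 → S1 → S2 → S3 → S5 → S1 → S2 → S0 → S1  → end S1, accepted
w4: S2 → S0 → S1 → S2 → S0 → S1 → S2 → S3 → S5 → S4 → S4  → end S4, rejected
w5: S2 → S3 → S5 → S4 → S1 → S2 → S3 → S5 → S4 → S4 → S4 → S4  → end S4, rejected

w1, w2, w3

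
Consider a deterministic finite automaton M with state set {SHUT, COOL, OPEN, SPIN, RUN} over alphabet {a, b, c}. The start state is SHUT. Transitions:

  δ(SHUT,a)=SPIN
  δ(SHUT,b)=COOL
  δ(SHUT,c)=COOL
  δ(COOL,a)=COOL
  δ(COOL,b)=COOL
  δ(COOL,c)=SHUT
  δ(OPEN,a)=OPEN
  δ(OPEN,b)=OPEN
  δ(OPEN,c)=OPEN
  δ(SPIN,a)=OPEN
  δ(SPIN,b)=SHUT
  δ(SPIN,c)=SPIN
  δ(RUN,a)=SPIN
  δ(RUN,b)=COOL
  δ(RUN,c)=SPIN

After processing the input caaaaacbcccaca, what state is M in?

OPEN

Trace: SHUT -c-> COOL -a-> COOL -a-> COOL -a-> COOL -a-> COOL -a-> COOL -c-> SHUT -b-> COOL -c-> SHUT -c-> COOL -c-> SHUT -a-> SPIN -c-> SPIN -a-> OPEN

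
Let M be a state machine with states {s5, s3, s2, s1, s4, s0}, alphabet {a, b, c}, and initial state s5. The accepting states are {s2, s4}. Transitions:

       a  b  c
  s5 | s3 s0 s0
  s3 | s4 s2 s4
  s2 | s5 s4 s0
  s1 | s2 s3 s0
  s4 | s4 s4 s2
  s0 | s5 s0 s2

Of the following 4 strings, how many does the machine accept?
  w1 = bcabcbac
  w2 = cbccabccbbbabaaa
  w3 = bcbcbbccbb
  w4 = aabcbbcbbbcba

w1: s5 → s0 → s2 → s5 → s0 → s2 → s4 → s4 → s2  → end s2, accepted
w2: s5 → s0 → s0 → s2 → s0 → s5 → s0 → s2 → s0 → s0 → s0 → s0 → s5 → s0 → s5 → s3 → s4  → end s4, accepted
w3: s5 → s0 → s2 → s4 → s2 → s4 → s4 → s2 → s0 → s0 → s0  → end s0, rejected
w4: s5 → s3 → s4 → s4 → s2 → s4 → s4 → s2 → s4 → s4 → s4 → s2 → s4 → s4  → end s4, accepted

3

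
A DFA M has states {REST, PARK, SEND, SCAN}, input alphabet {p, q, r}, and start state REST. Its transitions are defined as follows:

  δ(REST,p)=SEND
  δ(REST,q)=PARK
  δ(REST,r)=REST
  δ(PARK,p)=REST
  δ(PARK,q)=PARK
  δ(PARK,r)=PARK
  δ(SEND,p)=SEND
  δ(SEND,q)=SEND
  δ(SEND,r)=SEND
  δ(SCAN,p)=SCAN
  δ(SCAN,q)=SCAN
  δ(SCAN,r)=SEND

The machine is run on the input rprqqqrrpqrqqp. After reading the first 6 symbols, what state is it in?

SEND

REST → REST → SEND → SEND → SEND → SEND → SEND
After 6 symbols: SEND.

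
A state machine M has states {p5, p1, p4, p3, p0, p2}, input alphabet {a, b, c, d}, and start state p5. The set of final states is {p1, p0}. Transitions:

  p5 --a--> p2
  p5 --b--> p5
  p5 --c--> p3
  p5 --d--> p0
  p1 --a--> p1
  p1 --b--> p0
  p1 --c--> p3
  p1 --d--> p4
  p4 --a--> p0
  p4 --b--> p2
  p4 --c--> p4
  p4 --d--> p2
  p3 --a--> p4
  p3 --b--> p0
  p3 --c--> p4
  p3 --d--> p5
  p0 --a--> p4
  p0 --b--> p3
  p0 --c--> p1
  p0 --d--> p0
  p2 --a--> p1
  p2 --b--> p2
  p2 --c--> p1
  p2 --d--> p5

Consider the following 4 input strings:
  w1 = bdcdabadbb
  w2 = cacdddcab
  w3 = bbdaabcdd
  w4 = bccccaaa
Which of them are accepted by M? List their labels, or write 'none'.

w1: p5 → p5 → p0 → p1 → p4 → p0 → p3 → p4 → p2 → p2 → p2  → end p2, rejected
w2: p5 → p3 → p4 → p4 → p2 → p5 → p0 → p1 → p1 → p0  → end p0, accepted
w3: p5 → p5 → p5 → p0 → p4 → p0 → p3 → p4 → p2 → p5  → end p5, rejected
w4: p5 → p5 → p3 → p4 → p4 → p4 → p0 → p4 → p0  → end p0, accepted

w2, w4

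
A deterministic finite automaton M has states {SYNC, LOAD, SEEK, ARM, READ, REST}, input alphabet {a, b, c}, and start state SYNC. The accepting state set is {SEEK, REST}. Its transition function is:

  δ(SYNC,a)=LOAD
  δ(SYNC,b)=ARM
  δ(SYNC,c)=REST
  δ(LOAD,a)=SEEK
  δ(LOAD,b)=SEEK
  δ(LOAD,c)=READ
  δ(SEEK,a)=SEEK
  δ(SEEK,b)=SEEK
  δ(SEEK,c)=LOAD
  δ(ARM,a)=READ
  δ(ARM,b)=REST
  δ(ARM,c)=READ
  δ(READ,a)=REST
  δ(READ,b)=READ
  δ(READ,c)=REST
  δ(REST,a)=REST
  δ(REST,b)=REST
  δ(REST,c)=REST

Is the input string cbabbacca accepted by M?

Trace: SYNC -c-> REST -b-> REST -a-> REST -b-> REST -b-> REST -a-> REST -c-> REST -c-> REST -a-> REST
End state REST is accepting.

Yes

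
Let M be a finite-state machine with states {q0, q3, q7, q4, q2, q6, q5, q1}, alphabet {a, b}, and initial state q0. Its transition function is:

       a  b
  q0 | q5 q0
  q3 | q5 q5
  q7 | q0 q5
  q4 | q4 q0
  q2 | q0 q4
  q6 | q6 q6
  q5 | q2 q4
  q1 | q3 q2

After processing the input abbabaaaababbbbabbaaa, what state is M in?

q0

start at q0
read 'a': q0 → q5
read 'b': q5 → q4
read 'b': q4 → q0
read 'a': q0 → q5
read 'b': q5 → q4
read 'a': q4 → q4
read 'a': q4 → q4
read 'a': q4 → q4
read 'a': q4 → q4
read 'b': q4 → q0
read 'a': q0 → q5
read 'b': q5 → q4
read 'b': q4 → q0
read 'b': q0 → q0
read 'b': q0 → q0
read 'a': q0 → q5
read 'b': q5 → q4
read 'b': q4 → q0
read 'a': q0 → q5
read 'a': q5 → q2
read 'a': q2 → q0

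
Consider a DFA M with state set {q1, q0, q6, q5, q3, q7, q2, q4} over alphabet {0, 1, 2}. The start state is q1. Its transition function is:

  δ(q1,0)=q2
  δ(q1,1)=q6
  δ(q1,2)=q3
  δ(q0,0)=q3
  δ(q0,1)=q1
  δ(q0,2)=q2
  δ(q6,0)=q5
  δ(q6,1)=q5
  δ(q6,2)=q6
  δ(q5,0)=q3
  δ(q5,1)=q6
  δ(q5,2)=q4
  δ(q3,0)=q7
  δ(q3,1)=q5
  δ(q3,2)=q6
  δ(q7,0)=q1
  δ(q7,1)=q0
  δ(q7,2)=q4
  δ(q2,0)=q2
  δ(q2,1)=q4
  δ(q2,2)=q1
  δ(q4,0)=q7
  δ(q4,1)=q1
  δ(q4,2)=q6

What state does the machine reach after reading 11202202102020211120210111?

q6

q1 → q6 → q5 → q4 → q7 → q4 → q6 → q5 → q4 → q1 → q2 → q1 → q2 → q1 → q2 → q1 → q6 → q5 → q6 → q6 → q5 → q4 → q1 → q2 → q4 → q1 → q6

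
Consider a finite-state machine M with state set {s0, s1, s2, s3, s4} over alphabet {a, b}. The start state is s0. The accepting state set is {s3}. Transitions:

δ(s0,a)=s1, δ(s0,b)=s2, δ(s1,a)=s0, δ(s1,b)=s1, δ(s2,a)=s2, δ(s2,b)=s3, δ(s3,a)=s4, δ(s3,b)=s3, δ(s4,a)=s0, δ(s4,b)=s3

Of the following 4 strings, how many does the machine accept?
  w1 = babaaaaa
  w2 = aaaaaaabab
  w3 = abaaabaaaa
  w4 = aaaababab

1

w1: Trace: s0 -b-> s2 -a-> s2 -b-> s3 -a-> s4 -a-> s0 -a-> s1 -a-> s0 -a-> s1  → end s1, rejected
w2: Trace: s0 -a-> s1 -a-> s0 -a-> s1 -a-> s0 -a-> s1 -a-> s0 -a-> s1 -b-> s1 -a-> s0 -b-> s2  → end s2, rejected
w3: Trace: s0 -a-> s1 -b-> s1 -a-> s0 -a-> s1 -a-> s0 -b-> s2 -a-> s2 -a-> s2 -a-> s2 -a-> s2  → end s2, rejected
w4: Trace: s0 -a-> s1 -a-> s0 -a-> s1 -a-> s0 -b-> s2 -a-> s2 -b-> s3 -a-> s4 -b-> s3  → end s3, accepted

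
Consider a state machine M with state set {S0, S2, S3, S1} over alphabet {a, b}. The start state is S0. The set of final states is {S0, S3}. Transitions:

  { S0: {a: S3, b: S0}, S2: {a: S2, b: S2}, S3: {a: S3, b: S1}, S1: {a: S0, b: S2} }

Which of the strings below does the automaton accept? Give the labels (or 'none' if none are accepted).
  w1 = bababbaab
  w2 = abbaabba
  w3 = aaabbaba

w1:
  start at S0
  read 'b': S0 → S0
  read 'a': S0 → S3
  read 'b': S3 → S1
  read 'a': S1 → S0
  read 'b': S0 → S0
  read 'b': S0 → S0
  read 'a': S0 → S3
  read 'a': S3 → S3
  read 'b': S3 → S1
  end S1, rejected
w2:
  start at S0
  read 'a': S0 → S3
  read 'b': S3 → S1
  read 'b': S1 → S2
  read 'a': S2 → S2
  read 'a': S2 → S2
  read 'b': S2 → S2
  read 'b': S2 → S2
  read 'a': S2 → S2
  end S2, rejected
w3:
  start at S0
  read 'a': S0 → S3
  read 'a': S3 → S3
  read 'a': S3 → S3
  read 'b': S3 → S1
  read 'b': S1 → S2
  read 'a': S2 → S2
  read 'b': S2 → S2
  read 'a': S2 → S2
  end S2, rejected

none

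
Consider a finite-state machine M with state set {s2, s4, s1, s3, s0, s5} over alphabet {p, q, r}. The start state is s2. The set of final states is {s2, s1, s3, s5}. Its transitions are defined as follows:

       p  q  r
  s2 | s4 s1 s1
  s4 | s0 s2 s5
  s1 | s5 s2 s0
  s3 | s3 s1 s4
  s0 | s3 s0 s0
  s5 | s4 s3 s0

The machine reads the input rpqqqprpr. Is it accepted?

Yes

s2 → s1 → s5 → s3 → s1 → s2 → s4 → s5 → s4 → s5
End state s5 is accepting.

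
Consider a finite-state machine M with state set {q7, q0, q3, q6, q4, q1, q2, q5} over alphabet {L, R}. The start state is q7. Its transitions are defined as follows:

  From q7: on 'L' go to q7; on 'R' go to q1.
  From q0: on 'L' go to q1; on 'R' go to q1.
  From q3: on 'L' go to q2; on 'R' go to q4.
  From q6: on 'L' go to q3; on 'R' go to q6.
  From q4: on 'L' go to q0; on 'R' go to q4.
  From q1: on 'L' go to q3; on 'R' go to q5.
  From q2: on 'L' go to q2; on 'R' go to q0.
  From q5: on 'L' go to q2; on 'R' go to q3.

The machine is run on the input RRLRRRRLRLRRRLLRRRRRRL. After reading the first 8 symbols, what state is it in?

q2

Trace: q7 -R-> q1 -R-> q5 -L-> q2 -R-> q0 -R-> q1 -R-> q5 -R-> q3 -L-> q2
After 8 symbols: q2.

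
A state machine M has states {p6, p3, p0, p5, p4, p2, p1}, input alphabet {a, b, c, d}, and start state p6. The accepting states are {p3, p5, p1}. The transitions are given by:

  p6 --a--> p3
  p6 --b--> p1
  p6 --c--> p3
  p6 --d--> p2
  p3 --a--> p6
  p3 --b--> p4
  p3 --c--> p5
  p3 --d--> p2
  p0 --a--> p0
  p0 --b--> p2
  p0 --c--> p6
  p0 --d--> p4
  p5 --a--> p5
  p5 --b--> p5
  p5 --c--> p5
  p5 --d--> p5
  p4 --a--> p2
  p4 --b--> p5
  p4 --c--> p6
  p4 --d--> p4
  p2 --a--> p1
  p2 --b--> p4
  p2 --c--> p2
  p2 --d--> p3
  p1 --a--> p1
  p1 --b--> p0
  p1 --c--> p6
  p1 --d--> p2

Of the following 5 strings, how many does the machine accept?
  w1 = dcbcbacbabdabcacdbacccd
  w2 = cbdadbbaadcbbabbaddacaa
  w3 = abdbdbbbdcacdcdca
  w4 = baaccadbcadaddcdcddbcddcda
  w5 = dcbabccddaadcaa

w1: Trace: p6 -d-> p2 -c-> p2 -b-> p4 -c-> p6 -b-> p1 -a-> p1 -c-> p6 -b-> p1 -a-> p1 -b-> p0 -d-> p4 -a-> p2 -b-> p4 -c-> p6 -a-> p3 -c-> p5 -d-> p5 -b-> p5 -a-> p5 -c-> p5 -c-> p5 -c-> p5 -d-> p5  → end p5, accepted
w2: Trace: p6 -c-> p3 -b-> p4 -d-> p4 -a-> p2 -d-> p3 -b-> p4 -b-> p5 -a-> p5 -a-> p5 -d-> p5 -c-> p5 -b-> p5 -b-> p5 -a-> p5 -b-> p5 -b-> p5 -a-> p5 -d-> p5 -d-> p5 -a-> p5 -c-> p5 -a-> p5 -a-> p5  → end p5, accepted
w3: Trace: p6 -a-> p3 -b-> p4 -d-> p4 -b-> p5 -d-> p5 -b-> p5 -b-> p5 -b-> p5 -d-> p5 -c-> p5 -a-> p5 -c-> p5 -d-> p5 -c-> p5 -d-> p5 -c-> p5 -a-> p5  → end p5, accepted
w4: Trace: p6 -b-> p1 -a-> p1 -a-> p1 -c-> p6 -c-> p3 -a-> p6 -d-> p2 -b-> p4 -c-> p6 -a-> p3 -d-> p2 -a-> p1 -d-> p2 -d-> p3 -c-> p5 -d-> p5 -c-> p5 -d-> p5 -d-> p5 -b-> p5 -c-> p5 -d-> p5 -d-> p5 -c-> p5 -d-> p5 -a-> p5  → end p5, accepted
w5: Trace: p6 -d-> p2 -c-> p2 -b-> p4 -a-> p2 -b-> p4 -c-> p6 -c-> p3 -d-> p2 -d-> p3 -a-> p6 -a-> p3 -d-> p2 -c-> p2 -a-> p1 -a-> p1  → end p1, accepted

5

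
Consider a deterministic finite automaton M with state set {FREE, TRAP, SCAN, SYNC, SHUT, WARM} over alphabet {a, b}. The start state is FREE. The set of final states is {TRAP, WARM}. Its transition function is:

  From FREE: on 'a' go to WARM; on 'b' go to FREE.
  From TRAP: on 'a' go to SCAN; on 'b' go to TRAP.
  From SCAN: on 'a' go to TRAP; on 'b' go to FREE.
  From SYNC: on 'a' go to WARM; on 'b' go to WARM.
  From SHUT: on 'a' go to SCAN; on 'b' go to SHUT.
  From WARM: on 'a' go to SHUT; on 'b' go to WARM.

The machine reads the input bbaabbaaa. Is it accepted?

start at FREE
read 'b': FREE → FREE
read 'b': FREE → FREE
read 'a': FREE → WARM
read 'a': WARM → SHUT
read 'b': SHUT → SHUT
read 'b': SHUT → SHUT
read 'a': SHUT → SCAN
read 'a': SCAN → TRAP
read 'a': TRAP → SCAN
End state SCAN is not accepting.

No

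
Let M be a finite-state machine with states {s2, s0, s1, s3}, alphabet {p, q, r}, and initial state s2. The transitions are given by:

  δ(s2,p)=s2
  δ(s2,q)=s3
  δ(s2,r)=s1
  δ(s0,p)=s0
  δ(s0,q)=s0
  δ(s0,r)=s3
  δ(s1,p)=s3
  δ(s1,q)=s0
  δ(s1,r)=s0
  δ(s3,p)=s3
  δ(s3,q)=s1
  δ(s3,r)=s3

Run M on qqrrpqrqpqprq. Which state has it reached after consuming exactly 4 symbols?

s3

s2 → s3 → s1 → s0 → s3
After 4 symbols: s3.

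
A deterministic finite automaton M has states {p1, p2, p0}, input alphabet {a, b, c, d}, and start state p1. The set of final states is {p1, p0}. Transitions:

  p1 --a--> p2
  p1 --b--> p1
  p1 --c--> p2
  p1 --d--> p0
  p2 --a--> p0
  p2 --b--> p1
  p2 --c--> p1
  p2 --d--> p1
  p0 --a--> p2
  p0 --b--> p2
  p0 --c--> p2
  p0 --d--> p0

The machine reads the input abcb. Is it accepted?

p1 → p2 → p1 → p2 → p1
End state p1 is accepting.

Yes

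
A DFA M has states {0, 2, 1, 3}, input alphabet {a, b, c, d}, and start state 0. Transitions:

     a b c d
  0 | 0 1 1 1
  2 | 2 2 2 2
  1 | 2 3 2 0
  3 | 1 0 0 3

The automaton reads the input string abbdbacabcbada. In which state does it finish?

Trace: 0 -a-> 0 -b-> 1 -b-> 3 -d-> 3 -b-> 0 -a-> 0 -c-> 1 -a-> 2 -b-> 2 -c-> 2 -b-> 2 -a-> 2 -d-> 2 -a-> 2

2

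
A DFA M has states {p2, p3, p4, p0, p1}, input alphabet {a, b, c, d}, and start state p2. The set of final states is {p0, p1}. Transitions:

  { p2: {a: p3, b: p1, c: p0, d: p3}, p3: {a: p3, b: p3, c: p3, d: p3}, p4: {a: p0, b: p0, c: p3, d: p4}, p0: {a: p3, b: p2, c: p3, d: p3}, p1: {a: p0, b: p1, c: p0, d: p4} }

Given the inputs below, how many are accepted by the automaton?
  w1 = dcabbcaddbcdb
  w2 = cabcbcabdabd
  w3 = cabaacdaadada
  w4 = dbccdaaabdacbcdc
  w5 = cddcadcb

0

w1:
  start at p2
  read 'd': p2 → p3
  read 'c': p3 → p3
  read 'a': p3 → p3
  read 'b': p3 → p3
  read 'b': p3 → p3
  read 'c': p3 → p3
  read 'a': p3 → p3
  read 'd': p3 → p3
  read 'd': p3 → p3
  read 'b': p3 → p3
  read 'c': p3 → p3
  read 'd': p3 → p3
  read 'b': p3 → p3
  end p3, rejected
w2:
  start at p2
  read 'c': p2 → p0
  read 'a': p0 → p3
  read 'b': p3 → p3
  read 'c': p3 → p3
  read 'b': p3 → p3
  read 'c': p3 → p3
  read 'a': p3 → p3
  read 'b': p3 → p3
  read 'd': p3 → p3
  read 'a': p3 → p3
  read 'b': p3 → p3
  read 'd': p3 → p3
  end p3, rejected
w3:
  start at p2
  read 'c': p2 → p0
  read 'a': p0 → p3
  read 'b': p3 → p3
  read 'a': p3 → p3
  read 'a': p3 → p3
  read 'c': p3 → p3
  read 'd': p3 → p3
  read 'a': p3 → p3
  read 'a': p3 → p3
  read 'd': p3 → p3
  read 'a': p3 → p3
  read 'd': p3 → p3
  read 'a': p3 → p3
  end p3, rejected
w4:
  start at p2
  read 'd': p2 → p3
  read 'b': p3 → p3
  read 'c': p3 → p3
  read 'c': p3 → p3
  read 'd': p3 → p3
  read 'a': p3 → p3
  read 'a': p3 → p3
  read 'a': p3 → p3
  read 'b': p3 → p3
  read 'd': p3 → p3
  read 'a': p3 → p3
  read 'c': p3 → p3
  read 'b': p3 → p3
  read 'c': p3 → p3
  read 'd': p3 → p3
  read 'c': p3 → p3
  end p3, rejected
w5:
  start at p2
  read 'c': p2 → p0
  read 'd': p0 → p3
  read 'd': p3 → p3
  read 'c': p3 → p3
  read 'a': p3 → p3
  read 'd': p3 → p3
  read 'c': p3 → p3
  read 'b': p3 → p3
  end p3, rejected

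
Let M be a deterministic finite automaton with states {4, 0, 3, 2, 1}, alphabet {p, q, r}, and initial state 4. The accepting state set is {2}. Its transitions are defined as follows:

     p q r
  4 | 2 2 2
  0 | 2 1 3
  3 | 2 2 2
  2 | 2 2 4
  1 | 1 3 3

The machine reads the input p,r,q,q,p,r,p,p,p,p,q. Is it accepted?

Yes

start at 4
read 'p': 4 → 2
read 'r': 2 → 4
read 'q': 4 → 2
read 'q': 2 → 2
read 'p': 2 → 2
read 'r': 2 → 4
read 'p': 4 → 2
read 'p': 2 → 2
read 'p': 2 → 2
read 'p': 2 → 2
read 'q': 2 → 2
End state 2 is accepting.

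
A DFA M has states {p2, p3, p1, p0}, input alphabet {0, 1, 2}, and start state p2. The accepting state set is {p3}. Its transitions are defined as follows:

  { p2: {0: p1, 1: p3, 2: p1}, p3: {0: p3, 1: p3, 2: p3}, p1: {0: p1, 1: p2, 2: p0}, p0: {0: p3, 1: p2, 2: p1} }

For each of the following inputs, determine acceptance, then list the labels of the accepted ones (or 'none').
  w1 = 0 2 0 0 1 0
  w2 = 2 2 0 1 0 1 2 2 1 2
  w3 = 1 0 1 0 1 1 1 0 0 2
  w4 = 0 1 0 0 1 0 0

w1, w2, w3

w1:
  start at p2
  read '0': p2 → p1
  read '2': p1 → p0
  read '0': p0 → p3
  read '0': p3 → p3
  read '1': p3 → p3
  read '0': p3 → p3
  end p3, accepted
w2:
  start at p2
  read '2': p2 → p1
  read '2': p1 → p0
  read '0': p0 → p3
  read '1': p3 → p3
  read '0': p3 → p3
  read '1': p3 → p3
  read '2': p3 → p3
  read '2': p3 → p3
  read '1': p3 → p3
  read '2': p3 → p3
  end p3, accepted
w3:
  start at p2
  read '1': p2 → p3
  read '0': p3 → p3
  read '1': p3 → p3
  read '0': p3 → p3
  read '1': p3 → p3
  read '1': p3 → p3
  read '1': p3 → p3
  read '0': p3 → p3
  read '0': p3 → p3
  read '2': p3 → p3
  end p3, accepted
w4:
  start at p2
  read '0': p2 → p1
  read '1': p1 → p2
  read '0': p2 → p1
  read '0': p1 → p1
  read '1': p1 → p2
  read '0': p2 → p1
  read '0': p1 → p1
  end p1, rejected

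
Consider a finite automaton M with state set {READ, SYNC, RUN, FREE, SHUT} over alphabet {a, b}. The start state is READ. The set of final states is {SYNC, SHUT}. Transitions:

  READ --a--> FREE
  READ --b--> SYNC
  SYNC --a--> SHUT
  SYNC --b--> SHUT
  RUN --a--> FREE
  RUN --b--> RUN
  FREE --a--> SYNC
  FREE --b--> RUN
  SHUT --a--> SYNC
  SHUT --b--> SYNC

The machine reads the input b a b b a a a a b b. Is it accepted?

Yes

READ → SYNC → SHUT → SYNC → SHUT → SYNC → SHUT → SYNC → SHUT → SYNC → SHUT
End state SHUT is accepting.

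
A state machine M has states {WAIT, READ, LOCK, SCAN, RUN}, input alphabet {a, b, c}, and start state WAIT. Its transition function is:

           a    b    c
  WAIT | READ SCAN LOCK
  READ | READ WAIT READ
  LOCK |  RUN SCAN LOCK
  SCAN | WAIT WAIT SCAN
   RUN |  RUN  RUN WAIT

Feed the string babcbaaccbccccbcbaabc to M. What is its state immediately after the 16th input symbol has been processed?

start at WAIT
read 'b': WAIT → SCAN
read 'a': SCAN → WAIT
read 'b': WAIT → SCAN
read 'c': SCAN → SCAN
read 'b': SCAN → WAIT
read 'a': WAIT → READ
read 'a': READ → READ
read 'c': READ → READ
read 'c': READ → READ
read 'b': READ → WAIT
read 'c': WAIT → LOCK
read 'c': LOCK → LOCK
read 'c': LOCK → LOCK
read 'c': LOCK → LOCK
read 'b': LOCK → SCAN
read 'c': SCAN → SCAN
After 16 symbols: SCAN.

SCAN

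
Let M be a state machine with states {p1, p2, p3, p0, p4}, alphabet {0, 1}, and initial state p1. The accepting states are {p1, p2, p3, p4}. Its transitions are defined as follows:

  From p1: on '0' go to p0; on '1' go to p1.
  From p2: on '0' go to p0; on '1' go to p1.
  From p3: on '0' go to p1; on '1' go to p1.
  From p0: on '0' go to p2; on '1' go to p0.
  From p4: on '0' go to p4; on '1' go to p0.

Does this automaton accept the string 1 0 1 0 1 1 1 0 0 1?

p1 → p1 → p0 → p0 → p2 → p1 → p1 → p1 → p0 → p2 → p1
End state p1 is accepting.

Yes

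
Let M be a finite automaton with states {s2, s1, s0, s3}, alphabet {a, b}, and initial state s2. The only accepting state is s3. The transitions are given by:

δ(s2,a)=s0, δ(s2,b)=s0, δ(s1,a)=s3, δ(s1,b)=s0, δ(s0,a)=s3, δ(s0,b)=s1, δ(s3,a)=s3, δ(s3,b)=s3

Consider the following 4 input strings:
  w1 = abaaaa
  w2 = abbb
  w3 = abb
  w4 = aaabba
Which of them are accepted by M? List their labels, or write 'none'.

w1: Trace: s2 -a-> s0 -b-> s1 -a-> s3 -a-> s3 -a-> s3 -a-> s3  → end s3, accepted
w2: Trace: s2 -a-> s0 -b-> s1 -b-> s0 -b-> s1  → end s1, rejected
w3: Trace: s2 -a-> s0 -b-> s1 -b-> s0  → end s0, rejected
w4: Trace: s2 -a-> s0 -a-> s3 -a-> s3 -b-> s3 -b-> s3 -a-> s3  → end s3, accepted

w1, w4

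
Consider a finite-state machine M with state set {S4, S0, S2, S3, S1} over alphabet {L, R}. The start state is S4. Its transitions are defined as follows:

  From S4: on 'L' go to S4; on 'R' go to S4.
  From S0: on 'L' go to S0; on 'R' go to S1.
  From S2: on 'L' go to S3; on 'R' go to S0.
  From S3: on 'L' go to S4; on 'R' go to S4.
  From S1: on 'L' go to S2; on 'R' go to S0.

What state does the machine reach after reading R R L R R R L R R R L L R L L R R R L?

S4

S4 → S4 → S4 → S4 → S4 → S4 → S4 → S4 → S4 → S4 → S4 → S4 → S4 → S4 → S4 → S4 → S4 → S4 → S4 → S4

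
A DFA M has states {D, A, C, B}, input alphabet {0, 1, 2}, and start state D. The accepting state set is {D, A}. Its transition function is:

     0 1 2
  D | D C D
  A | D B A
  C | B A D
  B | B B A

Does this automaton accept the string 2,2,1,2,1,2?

Yes

D → D → D → C → D → C → D
End state D is accepting.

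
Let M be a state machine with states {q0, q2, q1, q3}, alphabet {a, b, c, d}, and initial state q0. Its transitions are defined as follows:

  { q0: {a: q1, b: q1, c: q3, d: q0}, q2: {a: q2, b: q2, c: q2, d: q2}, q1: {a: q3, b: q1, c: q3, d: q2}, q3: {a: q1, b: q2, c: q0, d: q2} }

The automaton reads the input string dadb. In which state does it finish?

Trace: q0 -d-> q0 -a-> q1 -d-> q2 -b-> q2

q2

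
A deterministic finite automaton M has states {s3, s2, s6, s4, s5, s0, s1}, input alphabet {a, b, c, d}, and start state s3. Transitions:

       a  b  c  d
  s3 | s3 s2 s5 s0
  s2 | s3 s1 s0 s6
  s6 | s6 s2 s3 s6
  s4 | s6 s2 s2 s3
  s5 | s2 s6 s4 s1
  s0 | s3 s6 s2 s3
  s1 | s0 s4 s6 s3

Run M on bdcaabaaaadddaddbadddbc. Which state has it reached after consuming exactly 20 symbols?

Trace: s3 -b-> s2 -d-> s6 -c-> s3 -a-> s3 -a-> s3 -b-> s2 -a-> s3 -a-> s3 -a-> s3 -a-> s3 -d-> s0 -d-> s3 -d-> s0 -a-> s3 -d-> s0 -d-> s3 -b-> s2 -a-> s3 -d-> s0 -d-> s3
After 20 symbols: s3.

s3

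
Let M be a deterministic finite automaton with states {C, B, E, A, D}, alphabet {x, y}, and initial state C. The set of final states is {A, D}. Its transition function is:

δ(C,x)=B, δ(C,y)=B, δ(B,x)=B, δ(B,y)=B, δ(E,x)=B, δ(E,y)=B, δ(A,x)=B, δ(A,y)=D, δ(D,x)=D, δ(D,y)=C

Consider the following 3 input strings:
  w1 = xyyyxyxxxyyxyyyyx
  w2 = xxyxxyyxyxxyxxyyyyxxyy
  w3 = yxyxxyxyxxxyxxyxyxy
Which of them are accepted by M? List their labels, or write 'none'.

w1: C → B → B → B → B → B → B → B → B → B → B → B → B → B → B → B → B → B  → end B, rejected
w2: C → B → B → B → B → B → B → B → B → B → B → B → B → B → B → B → B → B → B → B → B → B → B  → end B, rejected
w3: C → B → B → B → B → B → B → B → B → B → B → B → B → B → B → B → B → B → B → B  → end B, rejected

none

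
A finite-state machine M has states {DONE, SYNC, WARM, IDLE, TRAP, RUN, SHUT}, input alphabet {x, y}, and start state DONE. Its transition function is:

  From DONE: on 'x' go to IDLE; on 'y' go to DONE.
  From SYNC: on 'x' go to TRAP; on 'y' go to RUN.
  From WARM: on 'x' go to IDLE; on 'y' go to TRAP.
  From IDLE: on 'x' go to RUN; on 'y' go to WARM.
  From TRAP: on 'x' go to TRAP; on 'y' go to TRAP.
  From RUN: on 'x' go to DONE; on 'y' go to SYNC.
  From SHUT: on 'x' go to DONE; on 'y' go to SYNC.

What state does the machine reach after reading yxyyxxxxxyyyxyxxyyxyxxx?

TRAP

DONE → DONE → IDLE → WARM → TRAP → TRAP → TRAP → TRAP → TRAP → TRAP → TRAP → TRAP → TRAP → TRAP → TRAP → TRAP → TRAP → TRAP → TRAP → TRAP → TRAP → TRAP → TRAP → TRAP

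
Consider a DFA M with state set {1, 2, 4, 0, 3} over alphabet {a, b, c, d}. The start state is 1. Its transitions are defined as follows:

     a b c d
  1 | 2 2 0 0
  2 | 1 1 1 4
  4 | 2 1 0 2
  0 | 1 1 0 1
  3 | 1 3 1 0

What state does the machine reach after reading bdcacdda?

Trace: 1 -b-> 2 -d-> 4 -c-> 0 -a-> 1 -c-> 0 -d-> 1 -d-> 0 -a-> 1

1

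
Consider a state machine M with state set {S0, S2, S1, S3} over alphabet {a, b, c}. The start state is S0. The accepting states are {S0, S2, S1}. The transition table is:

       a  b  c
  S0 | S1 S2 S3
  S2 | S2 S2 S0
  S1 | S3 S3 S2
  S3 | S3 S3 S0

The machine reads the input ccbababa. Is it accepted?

Trace: S0 -c-> S3 -c-> S0 -b-> S2 -a-> S2 -b-> S2 -a-> S2 -b-> S2 -a-> S2
End state S2 is accepting.

Yes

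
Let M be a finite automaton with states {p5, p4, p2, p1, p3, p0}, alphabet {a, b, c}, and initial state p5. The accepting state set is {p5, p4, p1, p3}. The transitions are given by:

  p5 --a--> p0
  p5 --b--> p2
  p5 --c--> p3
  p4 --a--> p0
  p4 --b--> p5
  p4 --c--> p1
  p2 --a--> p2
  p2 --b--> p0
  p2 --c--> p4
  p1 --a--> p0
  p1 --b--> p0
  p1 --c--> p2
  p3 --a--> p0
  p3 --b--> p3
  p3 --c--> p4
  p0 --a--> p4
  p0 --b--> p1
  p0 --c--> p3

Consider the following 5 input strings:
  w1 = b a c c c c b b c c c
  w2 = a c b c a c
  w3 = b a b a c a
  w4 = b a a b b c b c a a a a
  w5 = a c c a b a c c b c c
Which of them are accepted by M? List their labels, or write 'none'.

w1: p5 → p2 → p2 → p4 → p1 → p2 → p4 → p5 → p2 → p4 → p1 → p2  → end p2, rejected
w2: p5 → p0 → p3 → p3 → p4 → p0 → p3  → end p3, accepted
w3: p5 → p2 → p2 → p0 → p4 → p1 → p0  → end p0, rejected
w4: p5 → p2 → p2 → p2 → p0 → p1 → p2 → p0 → p3 → p0 → p4 → p0 → p4  → end p4, accepted
w5: p5 → p0 → p3 → p4 → p0 → p1 → p0 → p3 → p4 → p5 → p3 → p4  → end p4, accepted

w2, w4, w5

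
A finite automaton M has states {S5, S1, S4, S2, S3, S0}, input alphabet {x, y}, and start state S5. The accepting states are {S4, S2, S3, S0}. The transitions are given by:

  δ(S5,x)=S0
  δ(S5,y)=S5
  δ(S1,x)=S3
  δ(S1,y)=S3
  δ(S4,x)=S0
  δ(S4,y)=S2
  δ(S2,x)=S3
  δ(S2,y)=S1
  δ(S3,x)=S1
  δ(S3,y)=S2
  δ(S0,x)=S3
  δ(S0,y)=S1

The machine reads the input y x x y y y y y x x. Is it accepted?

start at S5
read 'y': S5 → S5
read 'x': S5 → S0
read 'x': S0 → S3
read 'y': S3 → S2
read 'y': S2 → S1
read 'y': S1 → S3
read 'y': S3 → S2
read 'y': S2 → S1
read 'x': S1 → S3
read 'x': S3 → S1
End state S1 is not accepting.

No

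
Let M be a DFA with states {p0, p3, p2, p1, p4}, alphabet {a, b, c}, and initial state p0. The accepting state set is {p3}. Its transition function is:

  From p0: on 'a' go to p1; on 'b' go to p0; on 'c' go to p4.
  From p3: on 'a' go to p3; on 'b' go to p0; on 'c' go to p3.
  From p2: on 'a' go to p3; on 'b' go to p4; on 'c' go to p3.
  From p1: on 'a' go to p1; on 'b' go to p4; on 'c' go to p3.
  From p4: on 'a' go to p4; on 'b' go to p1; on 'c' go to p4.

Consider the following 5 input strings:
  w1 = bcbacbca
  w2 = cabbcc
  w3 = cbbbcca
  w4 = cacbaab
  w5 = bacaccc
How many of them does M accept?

w1:
  start at p0
  read 'b': p0 → p0
  read 'c': p0 → p4
  read 'b': p4 → p1
  read 'a': p1 → p1
  read 'c': p1 → p3
  read 'b': p3 → p0
  read 'c': p0 → p4
  read 'a': p4 → p4
  end p4, rejected
w2:
  start at p0
  read 'c': p0 → p4
  read 'a': p4 → p4
  read 'b': p4 → p1
  read 'b': p1 → p4
  read 'c': p4 → p4
  read 'c': p4 → p4
  end p4, rejected
w3:
  start at p0
  read 'c': p0 → p4
  read 'b': p4 → p1
  read 'b': p1 → p4
  read 'b': p4 → p1
  read 'c': p1 → p3
  read 'c': p3 → p3
  read 'a': p3 → p3
  end p3, accepted
w4:
  start at p0
  read 'c': p0 → p4
  read 'a': p4 → p4
  read 'c': p4 → p4
  read 'b': p4 → p1
  read 'a': p1 → p1
  read 'a': p1 → p1
  read 'b': p1 → p4
  end p4, rejected
w5:
  start at p0
  read 'b': p0 → p0
  read 'a': p0 → p1
  read 'c': p1 → p3
  read 'a': p3 → p3
  read 'c': p3 → p3
  read 'c': p3 → p3
  read 'c': p3 → p3
  end p3, accepted

2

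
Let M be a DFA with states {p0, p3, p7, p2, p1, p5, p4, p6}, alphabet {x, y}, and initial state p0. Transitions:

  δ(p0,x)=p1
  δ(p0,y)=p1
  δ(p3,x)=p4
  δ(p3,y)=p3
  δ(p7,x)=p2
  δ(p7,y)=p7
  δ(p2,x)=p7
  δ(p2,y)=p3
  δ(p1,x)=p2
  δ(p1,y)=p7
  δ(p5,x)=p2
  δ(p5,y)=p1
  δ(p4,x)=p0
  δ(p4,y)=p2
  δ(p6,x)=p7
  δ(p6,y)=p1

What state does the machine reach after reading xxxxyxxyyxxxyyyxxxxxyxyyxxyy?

p7

start at p0
read 'x': p0 → p1
read 'x': p1 → p2
read 'x': p2 → p7
read 'x': p7 → p2
read 'y': p2 → p3
read 'x': p3 → p4
read 'x': p4 → p0
read 'y': p0 → p1
read 'y': p1 → p7
read 'x': p7 → p2
read 'x': p2 → p7
read 'x': p7 → p2
read 'y': p2 → p3
read 'y': p3 → p3
read 'y': p3 → p3
read 'x': p3 → p4
read 'x': p4 → p0
read 'x': p0 → p1
read 'x': p1 → p2
read 'x': p2 → p7
read 'y': p7 → p7
read 'x': p7 → p2
read 'y': p2 → p3
read 'y': p3 → p3
read 'x': p3 → p4
read 'x': p4 → p0
read 'y': p0 → p1
read 'y': p1 → p7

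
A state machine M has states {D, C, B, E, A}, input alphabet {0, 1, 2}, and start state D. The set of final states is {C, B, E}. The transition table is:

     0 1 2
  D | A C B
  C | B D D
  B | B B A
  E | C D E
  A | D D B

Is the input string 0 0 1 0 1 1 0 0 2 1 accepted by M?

D → A → D → C → B → B → B → B → B → A → D
End state D is not accepting.

No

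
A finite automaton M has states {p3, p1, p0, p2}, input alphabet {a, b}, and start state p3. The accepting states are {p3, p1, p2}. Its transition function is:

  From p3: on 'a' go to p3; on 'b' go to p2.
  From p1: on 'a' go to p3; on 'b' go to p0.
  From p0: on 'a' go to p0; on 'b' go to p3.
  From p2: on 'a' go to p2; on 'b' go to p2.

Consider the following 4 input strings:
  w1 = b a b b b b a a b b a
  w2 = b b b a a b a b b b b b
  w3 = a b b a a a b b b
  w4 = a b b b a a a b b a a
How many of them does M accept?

w1: Trace: p3 -b-> p2 -a-> p2 -b-> p2 -b-> p2 -b-> p2 -b-> p2 -a-> p2 -a-> p2 -b-> p2 -b-> p2 -a-> p2  → end p2, accepted
w2: Trace: p3 -b-> p2 -b-> p2 -b-> p2 -a-> p2 -a-> p2 -b-> p2 -a-> p2 -b-> p2 -b-> p2 -b-> p2 -b-> p2 -b-> p2  → end p2, accepted
w3: Trace: p3 -a-> p3 -b-> p2 -b-> p2 -a-> p2 -a-> p2 -a-> p2 -b-> p2 -b-> p2 -b-> p2  → end p2, accepted
w4: Trace: p3 -a-> p3 -b-> p2 -b-> p2 -b-> p2 -a-> p2 -a-> p2 -a-> p2 -b-> p2 -b-> p2 -a-> p2 -a-> p2  → end p2, accepted

4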